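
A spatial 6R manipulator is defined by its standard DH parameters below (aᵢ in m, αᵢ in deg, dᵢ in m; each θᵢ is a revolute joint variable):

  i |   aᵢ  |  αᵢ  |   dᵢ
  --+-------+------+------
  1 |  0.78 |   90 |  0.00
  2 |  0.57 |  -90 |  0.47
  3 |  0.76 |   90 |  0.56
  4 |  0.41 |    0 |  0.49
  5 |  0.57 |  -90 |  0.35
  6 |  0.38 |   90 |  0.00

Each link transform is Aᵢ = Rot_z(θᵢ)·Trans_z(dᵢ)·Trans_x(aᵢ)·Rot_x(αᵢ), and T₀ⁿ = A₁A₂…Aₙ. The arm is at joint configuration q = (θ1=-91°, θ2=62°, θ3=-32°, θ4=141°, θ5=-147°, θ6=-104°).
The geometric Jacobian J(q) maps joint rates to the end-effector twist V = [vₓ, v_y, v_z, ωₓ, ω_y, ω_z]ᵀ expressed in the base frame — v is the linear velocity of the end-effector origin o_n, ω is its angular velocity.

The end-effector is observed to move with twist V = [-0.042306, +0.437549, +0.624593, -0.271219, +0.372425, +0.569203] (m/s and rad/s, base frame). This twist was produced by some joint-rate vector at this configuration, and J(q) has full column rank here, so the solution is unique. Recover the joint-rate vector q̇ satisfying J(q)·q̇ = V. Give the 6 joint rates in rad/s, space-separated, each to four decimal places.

o_n = [-1.9882, -0.3991, 0.9848]
J₁: ẑ×o_n = [0.3991, -1.9882, 0.0000], ω = ẑ
J2: z=[-0.9998, 0.0175, 0.0000] o=[-0.0136, -0.7799, 0.0000] → [0.0172, 0.9847, -0.3462, -0.9998, 0.0175, 0.0000]
J3: z=[0.0154, 0.8828, 0.4695] o=[-0.4882, -1.0392, 0.5033] → [0.1246, -0.7116, 1.3340, 0.0154, 0.8828, 0.4695]
J4: z=[-0.8436, 0.2635, -0.4679] o=[-0.8875, -0.8404, 1.3353] → [0.1141, 0.2193, -0.0822, -0.8436, 0.2635, -0.4679]
J5: z=[-0.8436, 0.2635, -0.4679] o=[-1.1259, -0.3596, 0.9885] → [-0.0195, 0.4003, 0.2606, -0.8436, 0.2635, -0.4679]
J6: z=[-0.0408, 0.8373, 0.5452] o=[-1.7263, -0.5403, 1.2213] → [-0.2750, -0.1524, 0.2135, -0.0408, 0.8373, 0.5452]
q̇ = J⁺·V = [-0.0620, 0.8910, 0.6090, -0.8950, 0.1710, 0.0120]

-0.0620 0.8910 0.6090 -0.8950 0.1710 0.0120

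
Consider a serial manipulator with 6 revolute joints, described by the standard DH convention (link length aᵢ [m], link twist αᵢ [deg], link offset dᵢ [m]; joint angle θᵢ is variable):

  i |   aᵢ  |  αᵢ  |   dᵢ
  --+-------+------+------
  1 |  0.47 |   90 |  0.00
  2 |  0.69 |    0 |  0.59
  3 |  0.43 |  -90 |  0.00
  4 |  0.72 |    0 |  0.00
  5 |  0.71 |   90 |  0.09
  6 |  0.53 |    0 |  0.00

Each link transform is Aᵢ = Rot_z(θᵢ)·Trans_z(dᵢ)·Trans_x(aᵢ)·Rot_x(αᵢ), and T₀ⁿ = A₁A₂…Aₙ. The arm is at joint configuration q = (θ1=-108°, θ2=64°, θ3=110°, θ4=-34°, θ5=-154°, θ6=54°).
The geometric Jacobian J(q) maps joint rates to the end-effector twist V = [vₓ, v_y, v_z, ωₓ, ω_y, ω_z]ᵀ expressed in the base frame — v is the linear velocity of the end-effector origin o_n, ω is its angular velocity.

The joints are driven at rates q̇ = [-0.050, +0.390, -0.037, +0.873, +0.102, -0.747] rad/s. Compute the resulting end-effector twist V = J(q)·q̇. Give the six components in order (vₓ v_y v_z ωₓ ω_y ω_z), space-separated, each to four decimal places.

-0.4413 0.1168 0.3140 -1.0397 0.3363 -1.0305

o_n = [-1.0261, -0.4058, 0.1058]
J₁: ẑ×o_n = [0.4058, -1.0261, 0.0000], ω = ẑ
J2: z=[-0.9511, 0.3090, 0.0000] o=[-0.1452, -0.4470, 0.0000] → [0.0327, 0.1007, 0.2330, -0.9511, 0.3090, 0.0000]
J3: z=[-0.9511, 0.3090, 0.0000] o=[-0.7998, -0.5523, 0.6202] → [-0.1589, -0.4892, -0.0695, -0.9511, 0.3090, 0.0000]
J4: z=[0.0323, 0.0994, -0.9945] o=[-0.6677, -0.1456, 0.6651] → [-0.3143, 0.3745, 0.0272, 0.0323, 0.0994, -0.9945]
J5: z=[0.0323, 0.0994, -0.9945] o=[-0.8672, 0.5434, 0.7275] → [-1.0058, 0.1781, -0.0149, 0.0323, 0.0994, -0.9945]
J6: z=[0.9846, -0.1744, 0.0145] o=[-0.9863, -0.1432, 0.5645] → [0.0838, 0.4510, -0.2654, 0.9846, -0.1744, 0.0145]
V = J·q̇ = [-0.4413, 0.1168, 0.3140, -1.0397, 0.3363, -1.0305]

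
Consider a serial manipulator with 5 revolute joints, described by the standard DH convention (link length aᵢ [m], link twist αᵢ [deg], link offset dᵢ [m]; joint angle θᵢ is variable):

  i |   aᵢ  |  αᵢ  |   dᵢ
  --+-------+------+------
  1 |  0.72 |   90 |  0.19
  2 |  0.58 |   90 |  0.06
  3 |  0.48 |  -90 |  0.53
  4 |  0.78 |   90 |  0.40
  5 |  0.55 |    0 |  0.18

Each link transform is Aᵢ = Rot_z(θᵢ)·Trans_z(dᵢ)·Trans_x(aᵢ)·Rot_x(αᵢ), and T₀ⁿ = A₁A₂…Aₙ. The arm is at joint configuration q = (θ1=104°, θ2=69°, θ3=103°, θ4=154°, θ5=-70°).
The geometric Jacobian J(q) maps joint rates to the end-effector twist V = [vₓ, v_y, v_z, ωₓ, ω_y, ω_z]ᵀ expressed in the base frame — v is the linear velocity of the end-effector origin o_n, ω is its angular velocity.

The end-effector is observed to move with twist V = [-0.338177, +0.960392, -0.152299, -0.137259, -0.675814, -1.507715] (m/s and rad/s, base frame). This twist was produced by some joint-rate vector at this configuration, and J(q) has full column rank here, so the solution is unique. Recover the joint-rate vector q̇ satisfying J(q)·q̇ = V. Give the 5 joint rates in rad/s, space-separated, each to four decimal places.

-0.7310 -0.3630 0.2670 0.9090 0.6340

o_n = [-0.4382, 0.8608, 0.9232]
J₁: ẑ×o_n = [-0.8608, -0.4382, 0.0000], ω = ẑ
J2: z=[0.9703, 0.2419, 0.0000] o=[-0.1742, 0.6986, 0.1900] → [0.1774, -0.7115, 0.2213, 0.9703, 0.2419, 0.0000]
J3: z=[-0.2259, 0.9058, -0.3584] o=[-0.1663, 0.9148, 0.7315] → [0.1544, 0.1408, 0.2586, -0.2259, 0.9058, -0.3584]
J4: z=[-0.1338, -0.3932, -0.9097] o=[0.1772, 1.4705, 0.4407] → [-0.7443, 0.6244, -0.1604, -0.1338, -0.3932, -0.9097]
J5: z=[0.6260, -0.7451, 0.2300] o=[-0.4756, 0.8931, 0.3466] → [-0.4222, -0.3524, 0.0076, 0.6260, -0.7451, 0.2300]
q̇ = J⁺·V = [-0.7310, -0.3630, 0.2670, 0.9090, 0.6340]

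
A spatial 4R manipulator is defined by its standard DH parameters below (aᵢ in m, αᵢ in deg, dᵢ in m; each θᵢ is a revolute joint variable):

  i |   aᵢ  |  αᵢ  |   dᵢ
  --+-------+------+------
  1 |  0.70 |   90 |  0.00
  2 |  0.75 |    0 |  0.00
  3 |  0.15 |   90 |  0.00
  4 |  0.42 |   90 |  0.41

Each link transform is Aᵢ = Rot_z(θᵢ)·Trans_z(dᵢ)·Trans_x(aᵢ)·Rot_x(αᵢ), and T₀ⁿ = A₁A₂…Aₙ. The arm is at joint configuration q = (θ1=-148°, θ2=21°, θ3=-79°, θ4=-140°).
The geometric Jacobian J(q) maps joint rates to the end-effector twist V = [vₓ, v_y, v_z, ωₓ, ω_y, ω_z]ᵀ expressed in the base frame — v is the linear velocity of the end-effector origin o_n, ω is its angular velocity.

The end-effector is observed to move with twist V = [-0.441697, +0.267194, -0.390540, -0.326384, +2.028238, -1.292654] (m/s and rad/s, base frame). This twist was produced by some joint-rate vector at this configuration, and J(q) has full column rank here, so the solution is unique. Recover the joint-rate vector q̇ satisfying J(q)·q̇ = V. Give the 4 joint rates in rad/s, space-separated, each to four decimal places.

-0.7940 0.9360 0.9570 0.9410

o_n = [-0.6723, -0.7385, 0.1972]
J₁: ẑ×o_n = [0.7385, -0.6723, 0.0000], ω = ẑ
J2: z=[-0.5299, 0.8480, 0.0000] o=[-0.5936, -0.3709, 0.0000] → [0.1672, 0.1045, 0.2615, -0.5299, 0.8480, 0.0000]
J3: z=[-0.5299, 0.8480, 0.0000] o=[-1.1874, -0.7420, 0.2688] → [-0.0607, -0.0380, -0.4387, -0.5299, 0.8480, 0.0000]
J4: z=[0.7192, 0.4494, -0.5299] o=[-1.2548, -0.7841, 0.1416] → [0.0492, -0.3487, -0.2289, 0.7192, 0.4494, -0.5299]
q̇ = J⁺·V = [-0.7940, 0.9360, 0.9570, 0.9410]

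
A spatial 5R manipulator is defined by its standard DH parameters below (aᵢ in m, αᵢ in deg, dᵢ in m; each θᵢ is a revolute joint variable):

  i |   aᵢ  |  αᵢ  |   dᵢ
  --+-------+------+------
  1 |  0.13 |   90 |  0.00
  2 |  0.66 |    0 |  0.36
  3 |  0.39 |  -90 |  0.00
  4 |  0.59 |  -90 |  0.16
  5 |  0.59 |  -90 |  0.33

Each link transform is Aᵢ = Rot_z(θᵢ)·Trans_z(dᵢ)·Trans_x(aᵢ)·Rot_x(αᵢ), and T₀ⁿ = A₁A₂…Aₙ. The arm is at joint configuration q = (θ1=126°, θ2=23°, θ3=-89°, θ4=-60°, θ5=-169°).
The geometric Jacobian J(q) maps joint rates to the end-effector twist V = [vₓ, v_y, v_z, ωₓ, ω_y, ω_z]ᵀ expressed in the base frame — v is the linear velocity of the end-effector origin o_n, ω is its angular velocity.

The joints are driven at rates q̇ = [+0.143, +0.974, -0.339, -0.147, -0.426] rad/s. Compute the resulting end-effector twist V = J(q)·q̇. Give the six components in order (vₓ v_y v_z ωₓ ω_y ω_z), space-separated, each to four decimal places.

o_n = [-0.5774, 1.1424, -0.2536]
J₁: ẑ×o_n = [-1.1424, -0.5774, 0.0000], ω = ẑ
J2: z=[0.8090, 0.5878, 0.0000] o=[-0.0764, 0.1052, 0.0000] → [-0.1490, 0.2051, 1.1336, 0.8090, 0.5878, 0.0000]
J3: z=[0.8090, 0.5878, 0.0000] o=[-0.1423, 0.8083, 0.2579] → [-0.3006, 0.4138, 0.5261, 0.8090, 0.5878, 0.0000]
J4: z=[-0.5370, 0.7391, 0.4067] o=[-0.2355, 0.9366, -0.0984] → [-0.1984, -0.2224, 0.1422, -0.5370, 0.7391, 0.4067]
J5: z=[-0.6116, -0.0089, -0.7912] o=[0.0214, 1.4523, -0.3028] → [-0.2456, 0.5039, 0.1841, -0.6116, -0.0089, -0.7912]
V = J·q̇ = [-0.0728, -0.2050, 0.8265, 0.8532, 0.2684, 0.4202]

-0.0728 -0.2050 0.8265 0.8532 0.2684 0.4202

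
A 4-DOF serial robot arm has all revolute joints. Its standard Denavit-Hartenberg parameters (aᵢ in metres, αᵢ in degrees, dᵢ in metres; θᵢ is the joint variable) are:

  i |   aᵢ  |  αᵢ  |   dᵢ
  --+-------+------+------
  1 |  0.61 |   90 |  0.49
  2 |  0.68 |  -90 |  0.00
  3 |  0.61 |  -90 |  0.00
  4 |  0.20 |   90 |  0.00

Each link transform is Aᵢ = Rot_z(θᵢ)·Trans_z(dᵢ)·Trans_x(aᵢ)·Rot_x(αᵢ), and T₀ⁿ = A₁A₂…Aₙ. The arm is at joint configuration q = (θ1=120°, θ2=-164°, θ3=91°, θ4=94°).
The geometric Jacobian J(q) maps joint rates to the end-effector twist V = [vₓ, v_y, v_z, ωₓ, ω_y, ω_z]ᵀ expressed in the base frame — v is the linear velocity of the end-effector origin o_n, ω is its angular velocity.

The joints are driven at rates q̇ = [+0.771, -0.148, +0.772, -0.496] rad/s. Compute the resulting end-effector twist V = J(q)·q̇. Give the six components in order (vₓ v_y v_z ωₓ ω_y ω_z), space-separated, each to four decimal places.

-0.0113 -0.0255 0.2373 -0.0037 -0.3069 -0.1078

o_n = [-0.4718, -0.3748, 0.4972]
J₁: ẑ×o_n = [0.3748, -0.4718, 0.0000], ω = ẑ
J2: z=[0.8660, 0.5000, 0.0000] o=[-0.3050, 0.5283, 0.4900] → [0.0036, -0.0063, -0.6987, 0.8660, 0.5000, 0.0000]
J3: z=[-0.1378, 0.2387, -0.9613] o=[0.0218, -0.0378, 0.3026] → [-0.2774, 0.5013, 0.1643, -0.1378, 0.2387, -0.9613]
J4: z=[-0.4654, 0.8411, 0.2756] o=[-0.5115, -0.3339, 0.3055] → [0.1725, 0.1002, -0.0144, -0.4654, 0.8411, 0.2756]
V = J·q̇ = [-0.0113, -0.0255, 0.2373, -0.0037, -0.3069, -0.1078]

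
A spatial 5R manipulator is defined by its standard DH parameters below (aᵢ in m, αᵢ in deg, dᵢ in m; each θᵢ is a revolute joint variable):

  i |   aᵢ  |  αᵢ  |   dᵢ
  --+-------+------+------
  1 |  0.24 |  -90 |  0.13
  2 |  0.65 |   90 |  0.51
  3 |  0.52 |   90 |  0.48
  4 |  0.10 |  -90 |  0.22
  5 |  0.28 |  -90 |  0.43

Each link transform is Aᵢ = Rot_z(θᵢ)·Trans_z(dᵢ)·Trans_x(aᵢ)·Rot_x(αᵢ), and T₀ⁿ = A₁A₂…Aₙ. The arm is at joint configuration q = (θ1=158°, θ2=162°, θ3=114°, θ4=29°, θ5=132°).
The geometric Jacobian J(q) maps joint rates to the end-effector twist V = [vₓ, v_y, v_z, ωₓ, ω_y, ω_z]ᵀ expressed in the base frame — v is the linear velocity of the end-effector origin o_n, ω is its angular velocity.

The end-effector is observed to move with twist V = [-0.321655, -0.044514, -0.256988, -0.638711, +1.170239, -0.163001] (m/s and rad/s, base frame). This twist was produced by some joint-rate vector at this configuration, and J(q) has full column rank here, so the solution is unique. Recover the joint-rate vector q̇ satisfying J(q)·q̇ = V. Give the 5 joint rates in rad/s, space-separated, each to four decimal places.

0.5200 -0.3850 0.7730 -0.8900 0.2230

o_n = [-0.2306, -0.6938, -0.8186]
J₁: ẑ×o_n = [0.6938, -0.2306, 0.0000], ω = ẑ
J2: z=[-0.3746, -0.9272, 0.0000] o=[-0.2225, 0.0899, 0.1300] → [0.8795, -0.3553, 0.2861, -0.3746, -0.9272, 0.0000]
J3: z=[-0.2865, 0.1158, -0.9511] o=[0.1596, -0.6145, -0.0709] → [-0.1619, 0.1568, 0.0679, -0.2865, 0.1158, -0.9511]
J4: z=[0.6532, -0.7026, -0.2823] o=[-0.3424, -0.9241, -0.4620] → [0.3155, 0.2013, 0.2290, 0.6532, -0.7026, -0.2823]
J5: z=[0.0892, 0.4416, -0.8927] o=[-0.2739, -1.1344, -0.5592] → [0.2788, -0.0155, 0.0202, 0.0892, 0.4416, -0.8927]
q̇ = J⁺·V = [0.5200, -0.3850, 0.7730, -0.8900, 0.2230]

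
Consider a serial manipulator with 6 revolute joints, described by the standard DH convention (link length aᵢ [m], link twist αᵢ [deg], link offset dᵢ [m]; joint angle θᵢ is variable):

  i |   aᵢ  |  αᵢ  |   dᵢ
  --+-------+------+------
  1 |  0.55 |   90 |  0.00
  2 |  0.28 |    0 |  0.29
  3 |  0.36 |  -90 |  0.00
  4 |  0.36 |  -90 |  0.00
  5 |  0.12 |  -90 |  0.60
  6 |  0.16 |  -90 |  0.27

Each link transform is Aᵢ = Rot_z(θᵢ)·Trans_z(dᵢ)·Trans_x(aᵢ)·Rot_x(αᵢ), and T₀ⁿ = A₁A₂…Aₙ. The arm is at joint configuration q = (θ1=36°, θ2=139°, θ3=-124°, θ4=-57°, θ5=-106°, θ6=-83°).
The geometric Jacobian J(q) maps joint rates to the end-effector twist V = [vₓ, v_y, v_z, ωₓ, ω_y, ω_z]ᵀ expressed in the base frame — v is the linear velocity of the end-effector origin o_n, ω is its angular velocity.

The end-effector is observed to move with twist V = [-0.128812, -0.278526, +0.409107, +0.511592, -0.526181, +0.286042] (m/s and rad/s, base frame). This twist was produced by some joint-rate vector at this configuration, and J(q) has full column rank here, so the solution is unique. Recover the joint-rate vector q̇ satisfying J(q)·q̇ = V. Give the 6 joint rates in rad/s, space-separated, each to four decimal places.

o_n = [1.4703, 0.6182, 0.7249]
J₁: ẑ×o_n = [-0.6182, 1.4703, 0.0000], ω = ẑ
J2: z=[0.5878, -0.8090, 0.0000] o=[0.4450, 0.3233, 0.0000] → [-0.5865, -0.4261, 1.0029, 0.5878, -0.8090, 0.0000]
J3: z=[0.5878, -0.8090, 0.0000] o=[0.4445, -0.0355, 0.1837] → [-0.4378, -0.3181, 1.2142, 0.5878, -0.8090, 0.0000]
J4: z=[-0.2094, -0.1521, 0.9659] o=[0.7258, 0.1688, 0.2769] → [-0.5022, 0.8129, 0.0192, -0.2094, -0.1521, 0.9659]
J5: z=[0.3352, 0.9168, 0.2171] o=[1.0565, 0.0359, 0.3276] → [0.2378, -0.0434, -0.1842, 0.3352, 0.9168, 0.2171]
J6: z=[0.8253, -0.3969, 0.4017] o=[1.2031, 0.5806, 0.5646] → [-0.0787, -0.0249, 0.1371, 0.8253, -0.3969, 0.4017]
q̇ = J⁺·V = [-0.4020, -0.1280, 0.3640, 0.4760, -0.0330, 0.5860]

-0.4020 -0.1280 0.3640 0.4760 -0.0330 0.5860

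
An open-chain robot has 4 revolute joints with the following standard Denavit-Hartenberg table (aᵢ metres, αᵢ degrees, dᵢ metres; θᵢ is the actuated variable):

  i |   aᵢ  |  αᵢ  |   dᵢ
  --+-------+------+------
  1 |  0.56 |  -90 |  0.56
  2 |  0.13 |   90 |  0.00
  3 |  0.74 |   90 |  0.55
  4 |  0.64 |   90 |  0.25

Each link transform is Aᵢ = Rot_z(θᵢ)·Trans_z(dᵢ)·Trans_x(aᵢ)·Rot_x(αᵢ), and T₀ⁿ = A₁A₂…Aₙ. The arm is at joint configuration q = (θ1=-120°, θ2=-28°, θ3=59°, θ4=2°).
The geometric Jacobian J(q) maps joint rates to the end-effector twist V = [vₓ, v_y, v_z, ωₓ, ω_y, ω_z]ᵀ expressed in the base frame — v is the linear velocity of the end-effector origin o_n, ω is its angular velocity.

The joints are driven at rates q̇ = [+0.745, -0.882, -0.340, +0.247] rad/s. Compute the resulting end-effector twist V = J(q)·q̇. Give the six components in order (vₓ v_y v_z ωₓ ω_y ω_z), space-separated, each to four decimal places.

1.2264 0.9407 0.8908 -1.0473 0.2045 0.5442

o_n = [0.3013, -1.5858, 1.5606]
J₁: ẑ×o_n = [1.5858, 0.3013, -0.0000], ω = ẑ
J2: z=[0.8660, -0.5000, 0.0000] o=[-0.2800, -0.4850, 0.5600] → [-0.5003, -0.8665, -0.6627, 0.8660, -0.5000, 0.0000]
J3: z=[0.2347, 0.4066, 0.8829] o=[-0.3374, -0.5844, 0.6210] → [1.2662, 0.3434, -0.4947, 0.2347, 0.4066, 0.8829]
J4: z=[-0.8245, -0.3979, 0.4024] o=[0.1728, -0.9693, 1.2856] → [0.1386, 0.2784, 0.5593, -0.8245, -0.3979, 0.4024]
V = J·q̇ = [1.2264, 0.9407, 0.8908, -1.0473, 0.2045, 0.5442]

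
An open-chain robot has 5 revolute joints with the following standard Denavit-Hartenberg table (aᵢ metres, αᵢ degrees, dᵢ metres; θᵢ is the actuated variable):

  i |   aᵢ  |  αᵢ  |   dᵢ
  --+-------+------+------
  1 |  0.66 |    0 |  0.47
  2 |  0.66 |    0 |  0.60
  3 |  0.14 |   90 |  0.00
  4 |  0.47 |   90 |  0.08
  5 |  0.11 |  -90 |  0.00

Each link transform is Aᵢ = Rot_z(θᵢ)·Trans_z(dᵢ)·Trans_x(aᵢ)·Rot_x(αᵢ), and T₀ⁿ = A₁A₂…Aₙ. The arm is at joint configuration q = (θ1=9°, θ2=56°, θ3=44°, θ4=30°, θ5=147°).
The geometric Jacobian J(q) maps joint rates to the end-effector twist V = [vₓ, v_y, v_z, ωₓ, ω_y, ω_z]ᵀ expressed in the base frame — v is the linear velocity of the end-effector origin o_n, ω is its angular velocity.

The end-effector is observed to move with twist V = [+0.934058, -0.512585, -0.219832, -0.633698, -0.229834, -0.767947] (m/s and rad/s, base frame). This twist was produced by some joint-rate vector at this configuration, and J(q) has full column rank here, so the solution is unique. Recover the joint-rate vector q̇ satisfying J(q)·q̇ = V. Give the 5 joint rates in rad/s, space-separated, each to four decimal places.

o_n = [0.9110, 1.1886, 1.2589]
J₁: ẑ×o_n = [-1.1886, 0.9110, 0.0000], ω = ẑ
J2: z=[0.0000, 0.0000, 1.0000] o=[0.6519, 0.1032, 0.4700] → [-1.0854, 0.2591, 0.0000, 0.0000, 0.0000, 1.0000]
J3: z=[0.0000, 0.0000, 1.0000] o=[0.9308, 0.7014, 1.0700] → [-0.4872, -0.0198, 0.0000, 0.0000, 0.0000, 1.0000]
J4: z=[0.9455, 0.3256, 0.0000] o=[0.8852, 0.8338, 1.0700] → [0.0615, -0.1786, 0.3271, 0.9455, 0.3256, 0.0000]
J5: z=[-0.1628, 0.4728, -0.8660] o=[0.8283, 1.2447, 1.3050] → [-0.0703, -0.0791, -0.0300, -0.1628, 0.4728, -0.8660]
q̇ = J⁺·V = [-0.6210, -0.2590, 0.0930, -0.6740, -0.0220]

-0.6210 -0.2590 0.0930 -0.6740 -0.0220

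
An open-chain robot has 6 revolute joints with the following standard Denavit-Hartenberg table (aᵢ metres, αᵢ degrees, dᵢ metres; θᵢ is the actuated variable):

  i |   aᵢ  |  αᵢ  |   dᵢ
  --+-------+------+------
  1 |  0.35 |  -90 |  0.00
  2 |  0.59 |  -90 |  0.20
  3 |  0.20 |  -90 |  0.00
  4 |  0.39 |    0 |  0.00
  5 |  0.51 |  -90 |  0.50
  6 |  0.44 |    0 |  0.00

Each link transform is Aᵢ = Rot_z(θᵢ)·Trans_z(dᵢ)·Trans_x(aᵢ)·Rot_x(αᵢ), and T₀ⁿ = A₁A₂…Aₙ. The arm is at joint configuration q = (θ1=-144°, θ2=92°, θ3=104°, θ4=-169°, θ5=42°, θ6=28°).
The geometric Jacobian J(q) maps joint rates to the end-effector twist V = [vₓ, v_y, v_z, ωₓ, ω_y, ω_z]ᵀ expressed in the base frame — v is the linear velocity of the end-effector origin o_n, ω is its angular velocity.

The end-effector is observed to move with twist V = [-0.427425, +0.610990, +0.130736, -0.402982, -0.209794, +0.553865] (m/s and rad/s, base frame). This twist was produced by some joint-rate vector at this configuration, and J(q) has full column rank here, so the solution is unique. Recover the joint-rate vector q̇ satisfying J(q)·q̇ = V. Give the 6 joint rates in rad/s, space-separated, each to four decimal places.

-0.9850 -0.6150 -0.2780 0.9200 0.7200 -0.1950

o_n = [0.9427, -0.5179, -0.4524]
J₁: ẑ×o_n = [0.5179, 0.9427, -0.0000], ω = ẑ
J2: z=[0.5878, -0.8090, 0.0000] o=[-0.2832, -0.2057, 0.0000] → [0.3660, 0.2659, 0.8083, 0.5878, -0.8090, 0.0000]
J3: z=[0.8085, 0.5874, 0.0349] o=[-0.1489, -0.3554, -0.5896] → [0.0863, -0.0729, -0.7726, 0.8085, 0.5874, 0.0349]
J4: z=[0.1148, -0.2156, 0.9697] o=[-0.2644, -0.1994, -0.5413] → [0.2896, 1.1603, 0.2237, 0.1148, -0.2156, 0.9697]
J5: z=[0.1148, -0.2156, 0.9697] o=[0.0168, -0.4543, -0.6312] → [0.0230, 0.8774, 0.1924, 0.1148, -0.2156, 0.9697]
J6: z=[0.0256, 0.9765, 0.2141] o=[0.5806, -0.5623, -0.2064] → [-0.2497, 0.0838, -0.3524, 0.0256, 0.9765, 0.2141]
q̇ = J⁺·V = [-0.9850, -0.6150, -0.2780, 0.9200, 0.7200, -0.1950]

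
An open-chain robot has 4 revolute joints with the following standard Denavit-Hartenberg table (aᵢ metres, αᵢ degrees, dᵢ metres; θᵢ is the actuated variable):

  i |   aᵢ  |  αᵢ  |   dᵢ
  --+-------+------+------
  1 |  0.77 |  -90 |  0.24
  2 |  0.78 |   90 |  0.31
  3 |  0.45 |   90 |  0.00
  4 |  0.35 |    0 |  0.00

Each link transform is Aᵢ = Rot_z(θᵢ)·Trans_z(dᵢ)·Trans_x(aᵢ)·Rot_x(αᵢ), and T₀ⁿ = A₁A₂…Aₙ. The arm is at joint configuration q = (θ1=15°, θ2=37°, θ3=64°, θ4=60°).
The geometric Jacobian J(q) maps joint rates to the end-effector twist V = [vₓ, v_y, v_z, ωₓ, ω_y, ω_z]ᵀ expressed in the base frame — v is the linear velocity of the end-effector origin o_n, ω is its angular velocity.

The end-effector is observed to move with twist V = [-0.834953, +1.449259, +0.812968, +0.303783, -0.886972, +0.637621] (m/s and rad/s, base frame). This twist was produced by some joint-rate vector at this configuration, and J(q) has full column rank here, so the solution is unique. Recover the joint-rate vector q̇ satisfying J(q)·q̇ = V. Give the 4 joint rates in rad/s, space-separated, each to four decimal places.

0.9800 -0.8100 -0.2350 0.2860

o_n = [1.5074, 1.3064, -0.1522]
J₁: ẑ×o_n = [-1.3064, 1.5074, 0.0000], ω = ẑ
J2: z=[-0.2588, 0.9659, 0.0000] o=[0.7438, 0.1993, 0.2400] → [-0.3789, -0.1015, -1.0242, -0.2588, 0.9659, 0.0000]
J3: z=[0.5813, 0.1558, 0.7986] o=[1.2652, 0.6600, -0.2294] → [-0.5043, 0.1485, 0.3381, 0.5813, 0.1558, 0.7986]
J4: z=[0.8068, -0.2377, -0.5409] o=[1.3127, 1.0914, -0.3481] → [0.0697, -0.2634, 0.2197, 0.8068, -0.2377, -0.5409]
q̇ = J⁺·V = [0.9800, -0.8100, -0.2350, 0.2860]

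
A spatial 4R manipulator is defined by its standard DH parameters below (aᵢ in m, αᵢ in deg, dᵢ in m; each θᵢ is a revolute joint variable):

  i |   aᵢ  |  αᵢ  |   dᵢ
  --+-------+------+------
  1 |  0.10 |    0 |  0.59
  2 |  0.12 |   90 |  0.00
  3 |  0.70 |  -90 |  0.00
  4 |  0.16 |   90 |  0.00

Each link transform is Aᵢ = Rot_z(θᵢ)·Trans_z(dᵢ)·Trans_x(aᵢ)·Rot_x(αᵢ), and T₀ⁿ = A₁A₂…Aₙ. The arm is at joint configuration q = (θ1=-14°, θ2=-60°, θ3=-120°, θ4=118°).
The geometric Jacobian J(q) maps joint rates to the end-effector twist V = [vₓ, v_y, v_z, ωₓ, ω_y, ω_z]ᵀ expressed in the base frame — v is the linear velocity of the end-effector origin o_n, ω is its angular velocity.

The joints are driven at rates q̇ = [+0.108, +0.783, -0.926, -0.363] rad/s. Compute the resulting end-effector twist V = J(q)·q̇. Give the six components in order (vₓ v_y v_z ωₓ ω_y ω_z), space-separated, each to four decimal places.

-0.3159 0.5981 0.2449 0.8035 0.5574 1.0725

o_n = [0.1798, 0.1997, 0.0488]
J₁: ẑ×o_n = [-0.1997, 0.1798, 0.0000], ω = ẑ
J2: z=[0.0000, 0.0000, 1.0000] o=[0.0970, -0.0242, 0.5900] → [-0.2239, 0.0828, 0.0000, 0.0000, 0.0000, 1.0000]
J3: z=[-0.9613, -0.2756, 0.0000] o=[0.1301, -0.1395, 0.5900] → [0.1492, -0.5202, -0.3124, -0.9613, -0.2756, 0.0000]
J4: z=[0.2387, -0.8325, -0.5000] o=[0.0336, 0.1969, -0.0162] → [-0.0527, -0.0886, 0.1223, 0.2387, -0.8325, -0.5000]
V = J·q̇ = [-0.3159, 0.5981, 0.2449, 0.8035, 0.5574, 1.0725]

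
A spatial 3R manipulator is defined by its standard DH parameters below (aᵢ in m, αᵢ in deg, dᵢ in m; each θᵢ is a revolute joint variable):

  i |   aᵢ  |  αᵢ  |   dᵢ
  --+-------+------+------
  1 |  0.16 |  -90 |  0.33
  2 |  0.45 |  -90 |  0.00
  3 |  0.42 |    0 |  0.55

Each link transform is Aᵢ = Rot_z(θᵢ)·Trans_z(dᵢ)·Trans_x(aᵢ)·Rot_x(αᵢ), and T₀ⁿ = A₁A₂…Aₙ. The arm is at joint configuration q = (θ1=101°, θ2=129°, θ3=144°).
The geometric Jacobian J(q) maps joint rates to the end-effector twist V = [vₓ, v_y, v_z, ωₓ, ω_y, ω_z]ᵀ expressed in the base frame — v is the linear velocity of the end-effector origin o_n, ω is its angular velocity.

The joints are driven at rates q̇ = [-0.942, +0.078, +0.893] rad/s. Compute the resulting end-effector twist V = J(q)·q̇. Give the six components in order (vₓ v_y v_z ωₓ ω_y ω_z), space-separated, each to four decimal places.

-0.5953 -0.1906 0.2101 0.0559 -0.6961 -0.3800

o_n = [0.3066, -0.2835, 0.5905]
J₁: ẑ×o_n = [0.2835, 0.3066, -0.0000], ω = ẑ
J2: z=[-0.9816, -0.1908, 0.0000] o=[-0.0305, 0.1571, 0.3300] → [-0.0497, 0.2557, 0.4968, -0.9816, -0.1908, 0.0000]
J3: z=[0.1483, -0.7629, 0.6293] o=[0.0235, -0.1209, -0.0197] → [-0.3632, 0.0877, 0.1919, 0.1483, -0.7629, 0.6293]
V = J·q̇ = [-0.5953, -0.1906, 0.2101, 0.0559, -0.6961, -0.3800]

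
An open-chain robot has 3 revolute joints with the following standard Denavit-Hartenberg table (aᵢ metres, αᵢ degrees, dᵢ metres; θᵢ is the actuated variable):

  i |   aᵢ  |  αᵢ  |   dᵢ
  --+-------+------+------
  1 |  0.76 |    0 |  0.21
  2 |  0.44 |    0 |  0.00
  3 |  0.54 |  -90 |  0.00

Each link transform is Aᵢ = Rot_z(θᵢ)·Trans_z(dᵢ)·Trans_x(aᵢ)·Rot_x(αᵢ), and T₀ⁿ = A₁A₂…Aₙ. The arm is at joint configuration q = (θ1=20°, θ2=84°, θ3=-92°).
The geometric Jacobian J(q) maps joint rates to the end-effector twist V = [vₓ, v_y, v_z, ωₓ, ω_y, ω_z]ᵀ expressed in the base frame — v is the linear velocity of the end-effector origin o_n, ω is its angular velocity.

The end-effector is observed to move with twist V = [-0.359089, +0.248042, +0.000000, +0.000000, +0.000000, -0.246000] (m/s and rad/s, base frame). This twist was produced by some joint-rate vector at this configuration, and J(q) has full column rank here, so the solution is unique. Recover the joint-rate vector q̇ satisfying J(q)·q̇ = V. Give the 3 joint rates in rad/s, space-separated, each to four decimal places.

o_n = [1.1359, 0.7991, 0.2100]
J₁: ẑ×o_n = [-0.7991, 1.1359, 0.0000], ω = ẑ
J2: z=[0.0000, 0.0000, 1.0000] o=[0.7142, 0.2599, 0.2100] → [-0.5392, 0.4218, 0.0000, 0.0000, 0.0000, 1.0000]
J3: z=[0.0000, 0.0000, 1.0000] o=[0.6077, 0.6869, 0.2100] → [-0.1123, 0.5282, 0.0000, 0.0000, 0.0000, 1.0000]
q̇ = J⁺·V = [0.6090, -0.0740, -0.7810]

0.6090 -0.0740 -0.7810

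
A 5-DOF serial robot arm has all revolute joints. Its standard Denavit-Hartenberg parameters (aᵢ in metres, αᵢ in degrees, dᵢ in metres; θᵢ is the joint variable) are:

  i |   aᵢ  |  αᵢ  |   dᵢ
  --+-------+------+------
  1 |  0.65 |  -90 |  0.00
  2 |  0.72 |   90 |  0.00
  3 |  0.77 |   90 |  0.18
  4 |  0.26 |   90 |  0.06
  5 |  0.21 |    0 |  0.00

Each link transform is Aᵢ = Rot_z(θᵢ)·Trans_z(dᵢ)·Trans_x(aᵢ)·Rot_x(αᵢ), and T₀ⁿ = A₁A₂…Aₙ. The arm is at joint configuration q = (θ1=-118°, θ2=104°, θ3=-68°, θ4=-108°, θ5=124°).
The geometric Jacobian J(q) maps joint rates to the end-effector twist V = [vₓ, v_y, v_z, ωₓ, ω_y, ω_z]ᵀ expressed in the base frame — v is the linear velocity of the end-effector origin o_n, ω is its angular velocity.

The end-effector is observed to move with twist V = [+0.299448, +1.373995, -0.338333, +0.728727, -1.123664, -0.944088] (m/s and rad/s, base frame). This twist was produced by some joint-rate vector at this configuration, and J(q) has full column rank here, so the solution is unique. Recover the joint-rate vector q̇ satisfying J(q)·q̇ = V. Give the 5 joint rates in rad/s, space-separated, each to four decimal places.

-0.8280 0.8710 0.5630 -0.0710 0.3100

o_n = [-0.9091, -0.0893, -0.7626]
J₁: ẑ×o_n = [0.0893, -0.9091, 0.0000], ω = ẑ
J2: z=[0.8829, -0.4695, 0.0000] o=[-0.3052, -0.5739, 0.0000] → [0.3580, 0.6734, 0.1444, 0.8829, -0.4695, 0.0000]
J3: z=[-0.4555, -0.8567, -0.2419] o=[-0.2234, -0.4201, -0.6986] → [0.1349, 0.1367, -0.7382, -0.4555, -0.8567, -0.2419]
J4: z=[-0.4361, -0.0222, 0.8996] o=[-0.9030, -0.1775, -1.0220] → [-0.0852, 0.1076, -0.0386, -0.4361, -0.0222, 0.8996]
J5: z=[0.5974, -0.7548, 0.2709] o=[-0.7541, -0.0084, -0.8790] → [-0.0660, -0.1115, -0.1653, 0.5974, -0.7548, 0.2709]
q̇ = J⁺·V = [-0.8280, 0.8710, 0.5630, -0.0710, 0.3100]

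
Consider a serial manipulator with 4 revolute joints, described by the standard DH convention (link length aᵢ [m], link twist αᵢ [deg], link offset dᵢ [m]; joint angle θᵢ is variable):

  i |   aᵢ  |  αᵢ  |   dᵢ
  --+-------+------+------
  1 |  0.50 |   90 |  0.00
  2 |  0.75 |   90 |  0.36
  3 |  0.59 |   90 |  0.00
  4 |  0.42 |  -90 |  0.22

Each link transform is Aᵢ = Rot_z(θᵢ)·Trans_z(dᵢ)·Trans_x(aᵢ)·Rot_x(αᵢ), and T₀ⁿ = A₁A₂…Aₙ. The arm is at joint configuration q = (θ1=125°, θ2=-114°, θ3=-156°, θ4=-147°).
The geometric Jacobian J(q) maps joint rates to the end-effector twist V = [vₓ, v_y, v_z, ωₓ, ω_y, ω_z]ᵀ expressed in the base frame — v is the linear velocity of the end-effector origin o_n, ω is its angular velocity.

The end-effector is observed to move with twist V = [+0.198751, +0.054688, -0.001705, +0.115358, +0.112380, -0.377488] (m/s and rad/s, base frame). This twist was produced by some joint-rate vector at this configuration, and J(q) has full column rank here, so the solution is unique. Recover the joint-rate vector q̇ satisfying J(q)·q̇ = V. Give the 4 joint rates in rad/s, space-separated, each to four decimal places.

-0.3250 0.2430 -0.0450 -0.0920

o_n = [0.0771, 0.6993, -0.4980]
J₁: ẑ×o_n = [-0.6993, 0.0771, 0.0000], ω = ẑ
J2: z=[0.8192, 0.5736, 0.0000] o=[-0.2868, 0.4096, 0.0000] → [-0.2857, 0.4080, 0.0287, 0.8192, 0.5736, 0.0000]
J3: z=[0.5240, -0.7483, 0.4067] o=[0.1831, 0.3662, -0.6852] → [-0.2755, -0.1412, 0.0953, 0.5240, -0.7483, 0.4067]
J4: z=[0.6534, 0.6595, 0.3716] o=[-0.1392, 0.4081, -0.1928] → [-0.3095, 0.2799, 0.0476, 0.6534, 0.6595, 0.3716]
q̇ = J⁺·V = [-0.3250, 0.2430, -0.0450, -0.0920]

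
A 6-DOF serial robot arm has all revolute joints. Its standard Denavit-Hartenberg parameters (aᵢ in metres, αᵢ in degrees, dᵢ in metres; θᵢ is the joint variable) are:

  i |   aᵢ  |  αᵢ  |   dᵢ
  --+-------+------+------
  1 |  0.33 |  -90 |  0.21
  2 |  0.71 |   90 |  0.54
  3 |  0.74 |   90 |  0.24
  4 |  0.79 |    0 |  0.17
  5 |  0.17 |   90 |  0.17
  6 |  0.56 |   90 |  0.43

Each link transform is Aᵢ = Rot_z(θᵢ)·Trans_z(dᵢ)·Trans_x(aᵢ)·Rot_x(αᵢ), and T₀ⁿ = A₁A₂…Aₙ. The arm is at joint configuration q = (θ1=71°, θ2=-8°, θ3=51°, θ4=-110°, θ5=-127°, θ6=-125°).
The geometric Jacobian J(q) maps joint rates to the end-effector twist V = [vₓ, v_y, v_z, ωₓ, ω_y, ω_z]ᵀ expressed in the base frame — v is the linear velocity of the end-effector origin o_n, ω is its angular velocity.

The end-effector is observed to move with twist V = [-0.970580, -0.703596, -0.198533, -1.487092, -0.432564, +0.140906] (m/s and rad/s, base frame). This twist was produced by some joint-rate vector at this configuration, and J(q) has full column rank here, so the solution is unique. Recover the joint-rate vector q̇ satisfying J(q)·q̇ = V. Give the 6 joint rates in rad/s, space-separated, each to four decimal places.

o_n = [-0.7423, 1.9113, -0.0152]
J₁: ẑ×o_n = [-1.9113, -0.7423, 0.0000], ω = ẑ
J2: z=[-0.9455, 0.3256, 0.0000] o=[0.1074, 0.3120, 0.2100] → [-0.0733, -0.2129, -1.2355, -0.9455, 0.3256, 0.0000]
J3: z=[-0.0453, -0.1316, 0.9903] o=[-0.1742, 1.1526, 0.3088] → [-0.7087, -0.5772, -0.1091, -0.0453, -0.1316, 0.9903]
J4: z=[0.8456, 0.5228, 0.1082] o=[-0.5787, 1.7443, 0.6113] → [-0.3456, 0.5121, 0.2267, 0.8456, 0.5228, 0.1082]
J5: z=[0.8456, 0.5228, 0.1082] o=[-0.2576, 1.7033, -0.1291] → [0.0370, -0.1487, 0.4293, 0.8456, 0.5228, 0.1082]
J6: z=[-0.4708, 0.6347, 0.6128] o=[-0.0711, 1.6954, 0.0223] → [-0.1561, -0.4290, 0.3244, -0.4708, 0.6347, 0.6128]
q̇ = J⁺·V = [0.9680, -0.0460, -0.9480, -0.8790, -0.7230, 0.4650]

0.9680 -0.0460 -0.9480 -0.8790 -0.7230 0.4650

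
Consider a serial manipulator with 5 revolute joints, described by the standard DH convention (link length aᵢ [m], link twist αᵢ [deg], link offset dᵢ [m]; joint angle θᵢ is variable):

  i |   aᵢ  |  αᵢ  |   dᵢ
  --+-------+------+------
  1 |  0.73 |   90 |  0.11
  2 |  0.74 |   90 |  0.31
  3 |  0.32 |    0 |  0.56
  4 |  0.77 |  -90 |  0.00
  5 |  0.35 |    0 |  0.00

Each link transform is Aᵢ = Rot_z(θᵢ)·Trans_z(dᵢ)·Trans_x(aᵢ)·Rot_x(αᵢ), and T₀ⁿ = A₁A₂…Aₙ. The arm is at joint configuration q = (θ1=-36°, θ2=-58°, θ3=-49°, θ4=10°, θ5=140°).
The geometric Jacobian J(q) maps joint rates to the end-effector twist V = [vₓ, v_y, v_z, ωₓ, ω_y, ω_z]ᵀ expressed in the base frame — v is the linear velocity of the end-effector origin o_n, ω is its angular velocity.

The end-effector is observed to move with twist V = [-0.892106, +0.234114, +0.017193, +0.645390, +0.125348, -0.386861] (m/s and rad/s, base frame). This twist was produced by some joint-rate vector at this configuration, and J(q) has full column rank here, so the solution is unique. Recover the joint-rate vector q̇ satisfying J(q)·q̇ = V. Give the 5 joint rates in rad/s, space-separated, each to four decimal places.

-0.5580 -0.5950 -0.7010 0.2300 0.1470

o_n = [1.0806, -0.4793, -1.2039]
J₁: ẑ×o_n = [0.4793, 1.0806, -0.0000], ω = ẑ
J2: z=[-0.5878, -0.8090, 0.0000] o=[0.5906, -0.4291, 0.1100] → [1.0630, -0.7723, 0.4260, -0.5878, -0.8090, 0.0000]
J3: z=[-0.6861, 0.4985, -0.5299] o=[0.7256, -0.9104, -0.5176] → [-0.1137, -0.6590, -0.4727, -0.6861, 0.4985, -0.5299]
J4: z=[-0.6861, 0.4985, -0.5299] o=[0.5734, -0.5012, -0.9923] → [-0.0939, -0.4139, -0.2679, -0.6861, 0.4985, -0.5299]
J5: z=[-0.1870, -0.8247, -0.5337] o=[1.1147, -0.2956, -1.4998] → [-0.3421, 0.0736, 0.0062, -0.1870, -0.8247, -0.5337]
q̇ = J⁺·V = [-0.5580, -0.5950, -0.7010, 0.2300, 0.1470]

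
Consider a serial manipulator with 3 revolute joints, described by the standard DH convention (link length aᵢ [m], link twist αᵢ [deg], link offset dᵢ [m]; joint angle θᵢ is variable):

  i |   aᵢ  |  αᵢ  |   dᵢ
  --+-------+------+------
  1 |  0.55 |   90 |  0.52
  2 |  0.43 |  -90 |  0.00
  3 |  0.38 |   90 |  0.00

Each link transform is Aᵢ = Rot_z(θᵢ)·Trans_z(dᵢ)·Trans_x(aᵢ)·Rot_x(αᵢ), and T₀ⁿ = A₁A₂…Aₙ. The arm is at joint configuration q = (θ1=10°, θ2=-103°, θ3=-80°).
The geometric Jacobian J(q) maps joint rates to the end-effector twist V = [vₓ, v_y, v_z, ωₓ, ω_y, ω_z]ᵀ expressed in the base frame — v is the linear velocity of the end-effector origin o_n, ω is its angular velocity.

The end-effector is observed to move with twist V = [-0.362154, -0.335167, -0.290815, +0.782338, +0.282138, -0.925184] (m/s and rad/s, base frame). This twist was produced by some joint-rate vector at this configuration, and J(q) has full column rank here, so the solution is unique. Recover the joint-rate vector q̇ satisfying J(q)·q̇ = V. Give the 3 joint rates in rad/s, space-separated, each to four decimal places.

-0.7360 -0.1420 0.8410

o_n = [0.4968, -0.2924, 0.0367]
J₁: ẑ×o_n = [0.2924, 0.4968, -0.0000], ω = ẑ
J2: z=[0.1736, -0.9848, 0.0000] o=[0.5416, 0.0955, 0.5200] → [0.4759, 0.0839, -0.1116, 0.1736, -0.9848, 0.0000]
J3: z=[0.9596, 0.1692, -0.2250] o=[0.4464, 0.0787, 0.1010] → [-0.0944, 0.0504, -0.3646, 0.9596, 0.1692, -0.2250]
q̇ = J⁺·V = [-0.7360, -0.1420, 0.8410]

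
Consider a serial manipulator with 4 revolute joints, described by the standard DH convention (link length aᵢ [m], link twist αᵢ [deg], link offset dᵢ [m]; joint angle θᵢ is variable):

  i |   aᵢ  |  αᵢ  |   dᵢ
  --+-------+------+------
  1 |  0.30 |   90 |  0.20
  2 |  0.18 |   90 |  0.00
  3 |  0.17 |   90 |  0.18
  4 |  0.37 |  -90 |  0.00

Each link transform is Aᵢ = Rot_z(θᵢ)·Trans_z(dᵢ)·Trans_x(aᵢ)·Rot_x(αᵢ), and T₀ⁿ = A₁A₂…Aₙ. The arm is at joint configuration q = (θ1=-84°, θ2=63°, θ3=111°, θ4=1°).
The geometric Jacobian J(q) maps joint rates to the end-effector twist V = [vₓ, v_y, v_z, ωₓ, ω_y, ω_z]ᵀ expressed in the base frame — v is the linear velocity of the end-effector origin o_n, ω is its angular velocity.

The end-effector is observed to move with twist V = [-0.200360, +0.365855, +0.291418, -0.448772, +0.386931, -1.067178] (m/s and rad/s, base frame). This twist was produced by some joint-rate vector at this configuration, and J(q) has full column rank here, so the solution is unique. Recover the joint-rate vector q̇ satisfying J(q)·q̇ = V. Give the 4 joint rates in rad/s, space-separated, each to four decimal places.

o_n = [-0.4532, -0.5102, 0.1033]
J₁: ẑ×o_n = [0.5102, -0.4532, 0.0000], ω = ẑ
J2: z=[-0.9945, -0.1045, 0.0000] o=[0.0314, -0.2984, 0.2000] → [0.0101, -0.0961, 0.1600, -0.9945, -0.1045, 0.0000]
J3: z=[0.0931, -0.8861, -0.4540] o=[0.0399, -0.3796, 0.3604] → [0.1685, 0.2478, -0.4491, 0.0931, -0.8861, -0.4540]
J4: z=[-0.3121, -0.4590, 0.8318] o=[-0.1041, -0.5282, 0.2244] → [0.0406, -0.3282, -0.1659, -0.3121, -0.4590, 0.8318]
q̇ = J⁺·V = [-0.3190, 0.7370, -0.0450, -0.9240]

-0.3190 0.7370 -0.0450 -0.9240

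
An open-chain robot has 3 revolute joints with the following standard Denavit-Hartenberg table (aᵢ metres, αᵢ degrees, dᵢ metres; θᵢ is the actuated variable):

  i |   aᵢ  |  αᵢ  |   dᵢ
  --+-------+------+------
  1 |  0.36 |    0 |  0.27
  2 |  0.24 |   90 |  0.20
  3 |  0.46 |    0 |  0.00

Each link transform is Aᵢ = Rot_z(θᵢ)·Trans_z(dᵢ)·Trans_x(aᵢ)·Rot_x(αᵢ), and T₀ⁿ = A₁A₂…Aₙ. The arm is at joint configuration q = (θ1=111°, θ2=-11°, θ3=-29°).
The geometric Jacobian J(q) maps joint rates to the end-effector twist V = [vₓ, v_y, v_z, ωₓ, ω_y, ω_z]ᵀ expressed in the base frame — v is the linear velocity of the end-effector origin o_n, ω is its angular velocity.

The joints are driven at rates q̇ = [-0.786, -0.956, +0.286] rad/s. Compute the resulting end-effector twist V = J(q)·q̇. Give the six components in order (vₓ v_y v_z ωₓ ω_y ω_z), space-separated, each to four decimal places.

1.3550 0.3585 0.1151 0.2817 0.0497 -1.7420

o_n = [-0.2406, 0.9687, 0.2470]
J₁: ẑ×o_n = [-0.9687, -0.2406, 0.0000], ω = ẑ
J2: z=[0.0000, 0.0000, 1.0000] o=[-0.1290, 0.3361, 0.2700] → [-0.6326, -0.1115, 0.0000, 0.0000, 0.0000, 1.0000]
J3: z=[0.9848, 0.1736, 0.0000] o=[-0.1707, 0.5724, 0.4700] → [-0.0387, 0.2196, 0.4023, 0.9848, 0.1736, 0.0000]
V = J·q̇ = [1.3550, 0.3585, 0.1151, 0.2817, 0.0497, -1.7420]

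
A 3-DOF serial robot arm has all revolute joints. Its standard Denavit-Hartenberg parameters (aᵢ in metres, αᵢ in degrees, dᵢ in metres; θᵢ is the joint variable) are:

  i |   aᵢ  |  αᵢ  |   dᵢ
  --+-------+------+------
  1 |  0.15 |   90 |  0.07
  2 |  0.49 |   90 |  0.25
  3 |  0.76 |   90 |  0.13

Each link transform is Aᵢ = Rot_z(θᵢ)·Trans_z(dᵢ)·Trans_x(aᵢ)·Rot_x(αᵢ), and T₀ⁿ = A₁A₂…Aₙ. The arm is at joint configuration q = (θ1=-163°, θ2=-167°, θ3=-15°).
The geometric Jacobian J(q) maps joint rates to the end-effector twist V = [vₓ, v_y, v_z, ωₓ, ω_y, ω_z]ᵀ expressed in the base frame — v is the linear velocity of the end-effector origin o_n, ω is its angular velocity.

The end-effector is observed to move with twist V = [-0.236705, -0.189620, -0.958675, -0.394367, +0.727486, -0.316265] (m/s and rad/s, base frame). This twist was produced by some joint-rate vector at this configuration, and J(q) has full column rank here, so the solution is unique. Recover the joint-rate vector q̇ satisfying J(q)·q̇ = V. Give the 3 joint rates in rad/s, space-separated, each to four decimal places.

o_n = [1.0096, 0.3644, -0.0787]
J₁: ẑ×o_n = [-0.3644, 1.0096, 0.0000], ω = ẑ
J2: z=[-0.2924, 0.9563, 0.0000] o=[-0.1434, -0.0439, 0.0700] → [-0.1422, -0.0435, -1.2220, -0.2924, 0.9563, 0.0000]
J3: z=[0.2151, 0.0658, 0.9744] o=[0.2400, 0.3348, -0.0402] → [-0.0313, 0.7581, -0.0442, 0.2151, 0.0658, 0.9744]
q̇ = J⁺·V = [0.3960, 0.8110, -0.7310]

0.3960 0.8110 -0.7310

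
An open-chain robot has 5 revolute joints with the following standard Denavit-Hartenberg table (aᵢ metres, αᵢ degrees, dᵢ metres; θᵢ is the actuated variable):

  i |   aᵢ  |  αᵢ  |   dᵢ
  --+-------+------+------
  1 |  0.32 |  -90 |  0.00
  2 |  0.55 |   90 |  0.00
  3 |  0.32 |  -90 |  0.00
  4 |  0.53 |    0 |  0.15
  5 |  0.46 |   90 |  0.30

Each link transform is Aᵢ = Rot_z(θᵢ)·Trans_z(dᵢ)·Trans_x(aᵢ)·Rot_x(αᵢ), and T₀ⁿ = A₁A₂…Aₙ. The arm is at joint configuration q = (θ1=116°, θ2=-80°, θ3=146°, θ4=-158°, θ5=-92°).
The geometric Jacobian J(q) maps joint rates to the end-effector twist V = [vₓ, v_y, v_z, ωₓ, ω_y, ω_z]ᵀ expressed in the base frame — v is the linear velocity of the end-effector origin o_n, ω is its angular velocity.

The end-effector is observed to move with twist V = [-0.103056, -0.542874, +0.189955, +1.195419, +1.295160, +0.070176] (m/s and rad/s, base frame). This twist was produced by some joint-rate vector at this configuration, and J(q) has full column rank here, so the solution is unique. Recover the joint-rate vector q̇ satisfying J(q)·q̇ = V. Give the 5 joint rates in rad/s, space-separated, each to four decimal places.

0.8400 -0.6830 -0.7640 0.7280 0.4290

o_n = [0.2159, 0.8277, 0.5216]
J₁: ẑ×o_n = [-0.8277, 0.2159, 0.0000], ω = ẑ
J2: z=[-0.8988, -0.4384, 0.0000] o=[-0.1403, 0.2876, 0.0000] → [-0.2287, 0.4688, -0.3293, -0.8988, -0.4384, 0.0000]
J3: z=[0.4317, -0.8851, 0.1736] o=[-0.1821, 0.3735, 0.5416] → [-0.0612, 0.0778, 0.5484, 0.4317, -0.8851, 0.1736]
J4: z=[0.7877, 0.2762, -0.5507] o=[-0.3228, 0.2536, 0.2804] → [0.3828, -0.4867, 0.3035, 0.7877, 0.2762, -0.5507]
J5: z=[0.7877, 0.2762, -0.5507] o=[0.0971, 0.3033, 0.6335] → [0.2579, 0.0226, 0.3802, 0.7877, 0.2762, -0.5507]
q̇ = J⁺·V = [0.8400, -0.6830, -0.7640, 0.7280, 0.4290]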